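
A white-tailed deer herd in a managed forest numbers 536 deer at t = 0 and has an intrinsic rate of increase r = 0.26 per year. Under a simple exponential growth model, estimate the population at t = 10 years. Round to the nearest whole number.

7217 deer

N(t) = N₀·e^(rt) = 536 × e^(0.26×10) = 536 × e^2.6.
e^2.6 ≈ 13.464, so N ≈ 536 × 13.464 = 7216.56.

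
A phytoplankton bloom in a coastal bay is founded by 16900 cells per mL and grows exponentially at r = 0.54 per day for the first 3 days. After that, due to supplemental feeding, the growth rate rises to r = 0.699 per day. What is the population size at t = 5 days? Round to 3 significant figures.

Phase 1: N(3) = 16900·e^(0.54×3) = 16900·e^1.62 = 85397.2.
Phase 2 runs for 5 − 3 = 2 days at r = 0.699.
N(5) = 85397.2·e^(0.699×2) = 85397.2·e^1.398 = 345611.

346000 cells per mL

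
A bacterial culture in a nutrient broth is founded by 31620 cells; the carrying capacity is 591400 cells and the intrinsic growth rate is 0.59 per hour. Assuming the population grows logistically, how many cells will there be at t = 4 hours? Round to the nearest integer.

221369 cells

A = (K − N₀)/N₀ = (591400 − 31620)/31620 = 17.703.
N(t) = K/(1 + A·e^(−rt)) = 591400/(1 + 17.703×e^(−0.59×4)).
e^(−2.36) = 0.09442; denominator = 1 + 17.703×0.09442 = 2.6716.
N = 591400/2.6716 = 221369.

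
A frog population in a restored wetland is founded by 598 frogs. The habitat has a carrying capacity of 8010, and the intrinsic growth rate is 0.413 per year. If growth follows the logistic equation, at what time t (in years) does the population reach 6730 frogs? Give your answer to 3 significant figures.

10.1 years

A = (K − N₀)/N₀ = (8010 − 598)/598 = 12.395.
Solve 8010/(1 + 12.395·e^(−0.413t)) = 6730: 1 + 12.395·e^(−0.413t) = 1.1902, so e^(−0.413t) = 0.0153448.
−0.413·t = ln(0.0153448) = -4.177, so t = 4.177/0.413 = 10.114.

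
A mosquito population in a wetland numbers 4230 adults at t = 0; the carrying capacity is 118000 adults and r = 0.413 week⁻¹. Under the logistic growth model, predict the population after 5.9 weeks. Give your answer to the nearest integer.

A = (K − N₀)/N₀ = (118000 − 4230)/4230 = 26.896.
N(t) = K/(1 + A·e^(−rt)) = 118000/(1 + 26.896×e^(−0.413×5.9)).
e^(−2.437) = 0.087449; denominator = 1 + 26.896×0.087449 = 3.352.
N = 118000/3.352 = 35202.6.

35203 adults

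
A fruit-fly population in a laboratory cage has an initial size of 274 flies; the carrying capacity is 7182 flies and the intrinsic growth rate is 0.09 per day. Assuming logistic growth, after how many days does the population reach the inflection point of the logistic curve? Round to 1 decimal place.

Logistic growth is fastest at N = K/2 = 3591.
A = (K − N₀)/N₀ = 25.212. Set K/(1 + A·e^(−rt)) = K/2 → A·e^(−rt) = 1.
e^(−0.09t) = 1/25.212 = 0.0396642, so t = ln(25.212)/0.09 = 3.2273/0.09 = 35.859.

35.9 days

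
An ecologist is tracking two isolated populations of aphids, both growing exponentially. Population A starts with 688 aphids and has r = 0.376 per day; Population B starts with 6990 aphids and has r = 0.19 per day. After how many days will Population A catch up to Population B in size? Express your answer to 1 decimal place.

Set 688·e^(0.376t) = 6990·e^(0.19t).
e^((0.376 − 0.19)t) = 6990/688 → e^(0.186·t) = 10.16.
0.186·t = ln(10.16) = 2.3184, so t = 2.3184/0.186 = 12.465.

12.5 days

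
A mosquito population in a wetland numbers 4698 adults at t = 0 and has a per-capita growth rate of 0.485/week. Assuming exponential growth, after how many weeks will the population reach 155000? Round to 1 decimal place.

7.2 weeks

Set N₀·e^(rt) = 155000: e^(0.485·t) = 155000/4698 = 32.993.
0.485·t = ln(32.993) = 3.4963, so t = 3.4963/0.485 = 7.2088.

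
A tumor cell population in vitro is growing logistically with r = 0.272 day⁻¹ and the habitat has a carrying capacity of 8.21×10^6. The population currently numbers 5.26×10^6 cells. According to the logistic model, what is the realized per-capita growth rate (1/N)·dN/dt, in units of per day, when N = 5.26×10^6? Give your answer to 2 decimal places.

0.10 per day

(1/N)·dN/dt = r(1 − N/K) = 0.272 × (1 − 5.26×10^6/8.21×10^6).
= 0.272 × 0.35932 = 0.097734.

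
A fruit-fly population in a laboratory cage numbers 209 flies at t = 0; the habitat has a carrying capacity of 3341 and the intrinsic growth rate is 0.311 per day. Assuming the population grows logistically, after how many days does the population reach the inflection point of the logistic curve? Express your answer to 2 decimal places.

8.70 days

Logistic growth is fastest at N = K/2 = 1670.5.
A = (K − N₀)/N₀ = 14.986. Set K/(1 + A·e^(−rt)) = K/2 → A·e^(−rt) = 1.
e^(−0.311t) = 1/14.986 = 0.0667305, so t = ln(14.986)/0.311 = 2.7071/0.311 = 8.7045.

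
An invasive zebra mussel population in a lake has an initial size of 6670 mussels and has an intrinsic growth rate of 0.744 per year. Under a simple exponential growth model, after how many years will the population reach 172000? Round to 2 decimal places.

Set N₀·e^(rt) = 172000: e^(0.744·t) = 172000/6670 = 25.787.
0.744·t = ln(25.787) = 3.2499, so t = 3.2499/0.744 = 4.3681.

4.37 years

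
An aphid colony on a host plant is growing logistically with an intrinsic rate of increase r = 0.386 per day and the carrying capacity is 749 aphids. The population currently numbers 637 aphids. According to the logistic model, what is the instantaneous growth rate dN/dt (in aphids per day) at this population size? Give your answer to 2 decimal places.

dN/dt = rN(1 − N/K) = 0.386 × 637 × (1 − 637/749).
1 − 637/749 = 0.14953; dN/dt = 0.386 × 637 × 0.14953 = 36.767.

36.77 aphids per day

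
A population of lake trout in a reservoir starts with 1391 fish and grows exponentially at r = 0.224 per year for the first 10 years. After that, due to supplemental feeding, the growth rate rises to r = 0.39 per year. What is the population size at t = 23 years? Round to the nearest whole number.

2079791 fish

Phase 1: N(10) = 1391·e^(0.224×10) = 1391·e^2.24 = 13066.1.
Phase 2 runs for 23 − 10 = 13 years at r = 0.39.
N(23) = 13066.1·e^(0.39×13) = 13066.1·e^5.07 = 2.079791×10^6.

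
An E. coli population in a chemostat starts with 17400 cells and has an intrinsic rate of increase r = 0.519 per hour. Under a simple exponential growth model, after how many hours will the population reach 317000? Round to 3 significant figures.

Set N₀·e^(rt) = 317000: e^(0.519·t) = 317000/17400 = 18.218.
0.519·t = ln(18.218) = 2.9024, so t = 2.9024/0.519 = 5.5924.

5.59 hours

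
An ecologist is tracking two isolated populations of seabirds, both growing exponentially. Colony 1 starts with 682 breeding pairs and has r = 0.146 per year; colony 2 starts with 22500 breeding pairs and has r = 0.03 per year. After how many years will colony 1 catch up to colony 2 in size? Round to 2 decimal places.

Set 682·e^(0.146t) = 22500·e^(0.03t).
e^((0.146 − 0.03)t) = 22500/682 → e^(0.116·t) = 32.991.
0.116·t = ln(32.991) = 3.4962, so t = 3.4962/0.116 = 30.14.

30.14 years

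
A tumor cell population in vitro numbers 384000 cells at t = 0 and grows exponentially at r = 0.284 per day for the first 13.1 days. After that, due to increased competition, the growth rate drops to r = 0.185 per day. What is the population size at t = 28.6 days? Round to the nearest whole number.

Phase 1: N(13.1) = 384000·e^(0.284×13.1) = 384000·e^3.72 = 1.585187×10^7.
Phase 2 runs for 28.6 − 13.1 = 15.5 days at r = 0.185.
N(28.6) = 1.585187×10^7·e^(0.185×15.5) = 1.585187×10^7·e^2.868 = 2.788816×10^8.

278881587 cells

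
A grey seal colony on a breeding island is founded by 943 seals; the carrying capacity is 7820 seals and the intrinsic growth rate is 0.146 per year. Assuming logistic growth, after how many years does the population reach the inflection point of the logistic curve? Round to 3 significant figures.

13.6 years

Logistic growth is fastest at N = K/2 = 3910.
A = (K − N₀)/N₀ = 7.2927. Set K/(1 + A·e^(−rt)) = K/2 → A·e^(−rt) = 1.
e^(−0.146t) = 1/7.2927 = 0.137124, so t = ln(7.2927)/0.146 = 1.9869/0.146 = 13.609.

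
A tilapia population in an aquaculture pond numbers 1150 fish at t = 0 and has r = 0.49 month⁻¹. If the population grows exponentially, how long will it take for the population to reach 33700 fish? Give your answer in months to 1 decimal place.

6.9 months

Set N₀·e^(rt) = 33700: e^(0.49·t) = 33700/1150 = 29.304.
0.49·t = ln(29.304) = 3.3777, so t = 3.3777/0.49 = 6.8933.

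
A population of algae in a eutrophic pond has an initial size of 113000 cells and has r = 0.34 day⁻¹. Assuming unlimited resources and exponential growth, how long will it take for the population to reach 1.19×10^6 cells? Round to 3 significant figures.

Set N₀·e^(rt) = 1.19×10^6: e^(0.34·t) = 1.19×10^6/113000 = 10.531.
0.34·t = ln(10.531) = 2.3543, so t = 2.3543/0.34 = 6.9245.

6.92 days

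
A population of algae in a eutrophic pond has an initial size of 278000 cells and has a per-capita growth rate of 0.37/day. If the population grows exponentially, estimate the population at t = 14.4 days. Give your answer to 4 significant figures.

N(t) = N₀·e^(rt) = 278000 × e^(0.37×14.4) = 278000 × e^5.328.
e^5.328 ≈ 206.03, so N ≈ 278000 × 206.03 = 5.727509×10^7.

57280000 cells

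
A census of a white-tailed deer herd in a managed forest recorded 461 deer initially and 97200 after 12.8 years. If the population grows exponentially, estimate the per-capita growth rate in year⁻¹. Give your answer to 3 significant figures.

0.418 per year

From N(t) = N₀·e^(rt): e^(r·12.8) = 97200/461 = 210.85.
r·12.8 = ln(210.85) = 5.3511, so r = 5.3511/12.8 = 0.41806.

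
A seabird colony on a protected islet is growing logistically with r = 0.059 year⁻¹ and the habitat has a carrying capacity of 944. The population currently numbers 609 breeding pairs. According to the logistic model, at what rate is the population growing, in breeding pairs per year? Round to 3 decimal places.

dN/dt = rN(1 − N/K) = 0.059 × 609 × (1 − 609/944).
1 − 609/944 = 0.35487; dN/dt = 0.059 × 609 × 0.35487 = 12.751.

12.751 breeding pairs per year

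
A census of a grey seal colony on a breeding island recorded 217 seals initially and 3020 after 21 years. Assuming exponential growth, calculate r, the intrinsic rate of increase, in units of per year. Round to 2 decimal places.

From N(t) = N₀·e^(rt): e^(r·21) = 3020/217 = 13.917.
r·21 = ln(13.917) = 2.6331, so r = 2.6331/21 = 0.12539.

0.13 per year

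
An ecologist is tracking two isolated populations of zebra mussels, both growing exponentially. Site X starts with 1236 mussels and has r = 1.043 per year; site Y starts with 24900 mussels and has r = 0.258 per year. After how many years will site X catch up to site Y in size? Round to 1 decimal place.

Set 1236·e^(1.043t) = 24900·e^(0.258t).
e^((1.043 − 0.258)t) = 24900/1236 → e^(0.785·t) = 20.146.
0.785·t = ln(20.146) = 3.003, so t = 3.003/0.785 = 3.8255.

3.8 years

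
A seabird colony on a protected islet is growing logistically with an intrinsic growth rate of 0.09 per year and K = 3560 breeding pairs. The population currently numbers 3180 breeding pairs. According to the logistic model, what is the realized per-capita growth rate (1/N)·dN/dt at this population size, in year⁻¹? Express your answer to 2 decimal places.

0.01 per year

(1/N)·dN/dt = r(1 − N/K) = 0.09 × (1 − 3180/3560).
= 0.09 × 0.10674 = 0.0096067.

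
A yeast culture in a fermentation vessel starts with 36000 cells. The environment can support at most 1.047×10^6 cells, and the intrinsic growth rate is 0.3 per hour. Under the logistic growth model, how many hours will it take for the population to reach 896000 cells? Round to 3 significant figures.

17.1 hours

A = (K − N₀)/N₀ = (1.047×10^6 − 36000)/36000 = 28.083.
Solve 1.047×10^6/(1 + 28.083·e^(−0.3t)) = 896000: 1 + 28.083·e^(−0.3t) = 1.1685, so e^(−0.3t) = 0.00600095.
−0.3·t = ln(0.00600095) = -5.1158, so t = 5.1158/0.3 = 17.053.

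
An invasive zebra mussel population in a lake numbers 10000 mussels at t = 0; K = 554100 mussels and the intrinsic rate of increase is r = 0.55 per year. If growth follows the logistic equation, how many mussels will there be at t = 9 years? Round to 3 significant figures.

A = (K − N₀)/N₀ = (554100 − 10000)/10000 = 54.41.
N(t) = K/(1 + A·e^(−rt)) = 554100/(1 + 54.41×e^(−0.55×9)).
e^(−4.95) = 0.0070834; denominator = 1 + 54.41×0.0070834 = 1.3854.
N = 554100/1.3854 = 399954.

400000 mussels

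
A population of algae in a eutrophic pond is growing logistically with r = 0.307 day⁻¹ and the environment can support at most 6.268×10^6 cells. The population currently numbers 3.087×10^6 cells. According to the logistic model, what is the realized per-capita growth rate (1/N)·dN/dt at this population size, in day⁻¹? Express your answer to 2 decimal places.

(1/N)·dN/dt = r(1 − N/K) = 0.307 × (1 − 3.087×10^6/6.268×10^6).
= 0.307 × 0.5075 = 0.1558.

0.16 per day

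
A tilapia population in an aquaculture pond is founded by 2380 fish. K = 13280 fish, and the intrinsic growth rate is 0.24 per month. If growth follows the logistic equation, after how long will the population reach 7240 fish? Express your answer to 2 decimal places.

A = (K − N₀)/N₀ = (13280 − 2380)/2380 = 4.5798.
Solve 13280/(1 + 4.5798·e^(−0.24t)) = 7240: 1 + 4.5798·e^(−0.24t) = 1.8343, so e^(−0.24t) = 0.182158.
−0.24·t = ln(0.182158) = -1.7029, so t = 1.7029/0.24 = 7.0953.

7.10 months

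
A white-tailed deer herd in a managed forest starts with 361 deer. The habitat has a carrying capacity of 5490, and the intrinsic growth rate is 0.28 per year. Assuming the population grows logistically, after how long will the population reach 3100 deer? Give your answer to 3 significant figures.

A = (K − N₀)/N₀ = (5490 − 361)/361 = 14.208.
Solve 5490/(1 + 14.208·e^(−0.28t)) = 3100: 1 + 14.208·e^(−0.28t) = 1.771, so e^(−0.28t) = 0.0542639.
−0.28·t = ln(0.0542639) = -2.9139, so t = 2.9139/0.28 = 10.407.

10.4 years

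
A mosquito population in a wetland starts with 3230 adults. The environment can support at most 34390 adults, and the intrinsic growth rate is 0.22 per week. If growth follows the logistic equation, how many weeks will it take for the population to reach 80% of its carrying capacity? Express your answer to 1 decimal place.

A = (K − N₀)/N₀ = (34390 − 3230)/3230 = 9.6471.
Solve 34390/(1 + 9.6471·e^(−0.22t)) = 27512: 1 + 9.6471·e^(−0.22t) = 1.25, so e^(−0.22t) = 0.0259146.
−0.22·t = ln(0.0259146) = -3.6529, so t = 3.6529/0.22 = 16.604.

16.6 weeks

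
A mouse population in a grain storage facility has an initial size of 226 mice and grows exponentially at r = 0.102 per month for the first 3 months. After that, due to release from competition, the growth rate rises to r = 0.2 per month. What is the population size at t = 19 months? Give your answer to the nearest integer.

7529 mice

Phase 1: N(3) = 226·e^(0.102×3) = 226·e^0.306 = 306.904.
Phase 2 runs for 19 − 3 = 16 months at r = 0.2.
N(19) = 306.904·e^(0.2×16) = 306.904·e^3.2 = 7529.13.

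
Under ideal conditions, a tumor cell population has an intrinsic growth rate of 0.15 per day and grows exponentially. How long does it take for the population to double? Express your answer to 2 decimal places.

Doubling time t_d = ln(2)/r = 0.6931/0.15 = 4.621.

4.62 days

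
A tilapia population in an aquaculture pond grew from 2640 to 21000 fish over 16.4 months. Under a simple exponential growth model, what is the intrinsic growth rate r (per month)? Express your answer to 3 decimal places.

From N(t) = N₀·e^(rt): e^(r·16.4) = 21000/2640 = 7.9545.
r·16.4 = ln(7.9545) = 2.0737, so r = 2.0737/16.4 = 0.12645.

0.126 per month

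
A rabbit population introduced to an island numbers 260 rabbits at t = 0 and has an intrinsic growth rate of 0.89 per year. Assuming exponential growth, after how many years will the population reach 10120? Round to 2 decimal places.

Set N₀·e^(rt) = 10120: e^(0.89·t) = 10120/260 = 38.923.
0.89·t = ln(38.923) = 3.6616, so t = 3.6616/0.89 = 4.1141.

4.11 years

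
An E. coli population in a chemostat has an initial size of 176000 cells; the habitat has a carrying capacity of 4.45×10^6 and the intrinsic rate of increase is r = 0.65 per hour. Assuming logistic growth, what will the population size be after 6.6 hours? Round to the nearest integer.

3338806 cells

A = (K − N₀)/N₀ = (4.45×10^6 − 176000)/176000 = 24.284.
N(t) = K/(1 + A·e^(−rt)) = 4.45×10^6/(1 + 24.284×e^(−0.65×6.6)).
e^(−4.29) = 0.013705; denominator = 1 + 24.284×0.013705 = 1.3328.
N = 4.45×10^6/1.3328 = 3.338806×10^6.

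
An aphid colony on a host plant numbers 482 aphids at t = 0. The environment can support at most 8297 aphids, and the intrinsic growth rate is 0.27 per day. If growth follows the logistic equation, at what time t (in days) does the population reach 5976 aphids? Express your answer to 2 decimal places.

A = (K − N₀)/N₀ = (8297 − 482)/482 = 16.214.
Solve 8297/(1 + 16.214·e^(−0.27t)) = 5976: 1 + 16.214·e^(−0.27t) = 1.3884, so e^(−0.27t) = 0.0239543.
−0.27·t = ln(0.0239543) = -3.7316, so t = 3.7316/0.27 = 13.821.

13.82 days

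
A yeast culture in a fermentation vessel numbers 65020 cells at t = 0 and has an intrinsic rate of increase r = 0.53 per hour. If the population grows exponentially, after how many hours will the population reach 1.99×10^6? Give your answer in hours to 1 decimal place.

6.5 hours

Set N₀·e^(rt) = 1.99×10^6: e^(0.53·t) = 1.99×10^6/65020 = 30.606.
0.53·t = ln(30.606) = 3.4212, so t = 3.4212/0.53 = 6.4551.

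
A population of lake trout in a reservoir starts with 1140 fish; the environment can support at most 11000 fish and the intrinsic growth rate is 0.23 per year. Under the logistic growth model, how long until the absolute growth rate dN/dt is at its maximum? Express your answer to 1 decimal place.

9.4 years

Logistic growth is fastest at N = K/2 = 5500.
A = (K − N₀)/N₀ = 8.6491. Set K/(1 + A·e^(−rt)) = K/2 → A·e^(−rt) = 1.
e^(−0.23t) = 1/8.6491 = 0.115619, so t = ln(8.6491)/0.23 = 2.1575/0.23 = 9.3803.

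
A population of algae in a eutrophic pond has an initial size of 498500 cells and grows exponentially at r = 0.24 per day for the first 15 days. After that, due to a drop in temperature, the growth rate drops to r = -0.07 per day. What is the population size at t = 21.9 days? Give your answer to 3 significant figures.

11300000 cells

Phase 1: N(15) = 498500·e^(0.24×15) = 498500·e^3.6 = 1.824422×10^7.
Phase 2 runs for 21.9 − 15 = 6.9 days at r = -0.07.
N(21.9) = 1.824422×10^7·e^(-0.07×6.9) = 1.824422×10^7·e^-0.483 = 1.12554×10^7.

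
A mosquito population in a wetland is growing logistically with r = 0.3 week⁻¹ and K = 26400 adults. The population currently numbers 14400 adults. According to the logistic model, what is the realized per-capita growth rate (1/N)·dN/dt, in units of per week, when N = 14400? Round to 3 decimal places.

(1/N)·dN/dt = r(1 − N/K) = 0.3 × (1 − 14400/26400).
= 0.3 × 0.45455 = 0.13636.

0.136 per week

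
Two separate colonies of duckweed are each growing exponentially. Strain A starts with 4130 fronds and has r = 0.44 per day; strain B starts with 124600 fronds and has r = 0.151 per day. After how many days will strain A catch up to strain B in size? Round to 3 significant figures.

Set 4130·e^(0.44t) = 124600·e^(0.151t).
e^((0.44 − 0.151)t) = 124600/4130 → e^(0.289·t) = 30.169.
0.289·t = ln(30.169) = 3.4068, so t = 3.4068/0.289 = 11.788.

11.8 days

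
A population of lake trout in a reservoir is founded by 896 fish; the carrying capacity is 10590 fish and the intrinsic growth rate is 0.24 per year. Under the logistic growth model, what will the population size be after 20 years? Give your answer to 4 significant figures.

9724 fish

A = (K − N₀)/N₀ = (10590 − 896)/896 = 10.819.
N(t) = K/(1 + A·e^(−rt)) = 10590/(1 + 10.819×e^(−0.24×20)).
e^(−4.8) = 0.0082297; denominator = 1 + 10.819×0.0082297 = 1.089.
N = 10590/1.089 = 9724.17.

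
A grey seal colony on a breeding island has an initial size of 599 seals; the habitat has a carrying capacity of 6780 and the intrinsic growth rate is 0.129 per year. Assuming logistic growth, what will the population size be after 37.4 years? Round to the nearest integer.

6261 seals

A = (K − N₀)/N₀ = (6780 − 599)/599 = 10.319.
N(t) = K/(1 + A·e^(−rt)) = 6780/(1 + 10.319×e^(−0.129×37.4)).
e^(−4.825) = 0.0080298; denominator = 1 + 10.319×0.0080298 = 1.0829.
N = 6780/1.0829 = 6261.21.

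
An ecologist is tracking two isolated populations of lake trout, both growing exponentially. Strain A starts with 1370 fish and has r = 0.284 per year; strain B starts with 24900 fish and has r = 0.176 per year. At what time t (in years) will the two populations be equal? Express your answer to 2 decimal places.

26.85 years

Set 1370·e^(0.284t) = 24900·e^(0.176t).
e^((0.284 − 0.176)t) = 24900/1370 → e^(0.108·t) = 18.175.
0.108·t = ln(18.175) = 2.9001, so t = 2.9001/0.108 = 26.852.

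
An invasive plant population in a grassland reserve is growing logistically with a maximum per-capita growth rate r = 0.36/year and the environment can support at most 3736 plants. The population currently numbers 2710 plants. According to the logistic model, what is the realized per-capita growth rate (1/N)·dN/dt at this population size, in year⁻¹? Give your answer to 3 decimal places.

0.099 per year

(1/N)·dN/dt = r(1 − N/K) = 0.36 × (1 − 2710/3736).
= 0.36 × 0.27463 = 0.098865.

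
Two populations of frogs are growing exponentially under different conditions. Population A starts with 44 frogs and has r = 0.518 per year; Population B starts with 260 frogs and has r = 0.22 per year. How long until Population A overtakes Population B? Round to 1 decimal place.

Set 44·e^(0.518t) = 260·e^(0.22t).
e^((0.518 − 0.22)t) = 260/44 → e^(0.298·t) = 5.9091.
0.298·t = ln(5.9091) = 1.7765, so t = 1.7765/0.298 = 5.9614.

6.0 years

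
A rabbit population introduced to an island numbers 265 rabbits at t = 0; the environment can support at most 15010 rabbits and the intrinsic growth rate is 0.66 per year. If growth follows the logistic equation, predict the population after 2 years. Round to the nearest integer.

946 rabbits

A = (K − N₀)/N₀ = (15010 − 265)/265 = 55.642.
N(t) = K/(1 + A·e^(−rt)) = 15010/(1 + 55.642×e^(−0.66×2)).
e^(−1.32) = 0.26714; denominator = 1 + 55.642×0.26714 = 15.864.
N = 15010/15.864 = 946.179.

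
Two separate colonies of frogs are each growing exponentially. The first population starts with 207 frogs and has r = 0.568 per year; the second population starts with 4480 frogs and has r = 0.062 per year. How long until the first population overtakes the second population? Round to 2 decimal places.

Set 207·e^(0.568t) = 4480·e^(0.062t).
e^((0.568 − 0.062)t) = 4480/207 → e^(0.506·t) = 21.643.
0.506·t = ln(21.643) = 3.0747, so t = 3.0747/0.506 = 6.0764.

6.08 years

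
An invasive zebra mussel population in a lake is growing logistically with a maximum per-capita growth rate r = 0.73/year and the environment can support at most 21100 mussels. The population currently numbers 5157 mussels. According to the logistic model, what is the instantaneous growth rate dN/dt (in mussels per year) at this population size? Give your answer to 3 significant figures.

2840 mussels per year

dN/dt = rN(1 − N/K) = 0.73 × 5157 × (1 − 5157/21100).
1 − 5157/21100 = 0.75559; dN/dt = 0.73 × 5157 × 0.75559 = 2844.5.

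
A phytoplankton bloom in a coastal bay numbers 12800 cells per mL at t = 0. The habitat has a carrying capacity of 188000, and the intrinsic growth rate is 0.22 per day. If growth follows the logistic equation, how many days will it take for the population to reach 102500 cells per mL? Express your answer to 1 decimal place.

12.7 days

A = (K − N₀)/N₀ = (188000 − 12800)/12800 = 13.688.
Solve 188000/(1 + 13.688·e^(−0.22t)) = 102500: 1 + 13.688·e^(−0.22t) = 1.8341, so e^(−0.22t) = 0.0609422.
−0.22·t = ln(0.0609422) = -2.7978, so t = 2.7978/0.22 = 12.717.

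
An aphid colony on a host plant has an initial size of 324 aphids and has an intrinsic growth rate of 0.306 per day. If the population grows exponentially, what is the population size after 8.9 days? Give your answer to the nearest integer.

N(t) = N₀·e^(rt) = 324 × e^(0.306×8.9) = 324 × e^2.723.
e^2.723 ≈ 15.232, so N ≈ 324 × 15.232 = 4935.18.

4935 aphids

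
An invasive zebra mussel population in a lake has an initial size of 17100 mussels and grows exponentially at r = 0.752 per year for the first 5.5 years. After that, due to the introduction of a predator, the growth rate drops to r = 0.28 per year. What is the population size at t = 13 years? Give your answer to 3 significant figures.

8730000 mussels

Phase 1: N(5.5) = 17100·e^(0.752×5.5) = 17100·e^4.136 = 1.069641×10^6.
Phase 2 runs for 13 − 5.5 = 7.5 years at r = 0.28.
N(13) = 1.069641×10^6·e^(0.28×7.5) = 1.069641×10^6·e^2.1 = 8.734871×10^6.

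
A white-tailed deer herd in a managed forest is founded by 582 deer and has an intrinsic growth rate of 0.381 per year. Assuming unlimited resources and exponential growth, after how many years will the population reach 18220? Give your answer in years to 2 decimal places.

9.04 years

Set N₀·e^(rt) = 18220: e^(0.381·t) = 18220/582 = 31.306.
0.381·t = ln(31.306) = 3.4438, so t = 3.4438/0.381 = 9.0389.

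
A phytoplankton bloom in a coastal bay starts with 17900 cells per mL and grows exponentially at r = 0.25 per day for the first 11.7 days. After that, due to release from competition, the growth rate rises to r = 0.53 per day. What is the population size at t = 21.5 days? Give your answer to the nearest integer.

60102139 cells per mL

Phase 1: N(11.7) = 17900·e^(0.25×11.7) = 17900·e^2.925 = 333553.
Phase 2 runs for 21.5 − 11.7 = 9.8 days at r = 0.53.
N(21.5) = 333553·e^(0.53×9.8) = 333553·e^5.194 = 6.010214×10^7.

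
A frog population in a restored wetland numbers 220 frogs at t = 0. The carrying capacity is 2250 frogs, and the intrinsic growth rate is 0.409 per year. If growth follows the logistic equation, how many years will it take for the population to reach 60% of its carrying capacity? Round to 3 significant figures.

A = (K − N₀)/N₀ = (2250 − 220)/220 = 9.2273.
Solve 2250/(1 + 9.2273·e^(−0.409t)) = 1350: 1 + 9.2273·e^(−0.409t) = 1.6667, so e^(−0.409t) = 0.0722496.
−0.409·t = ln(0.0722496) = -2.6276, so t = 2.6276/0.409 = 6.4245.

6.42 years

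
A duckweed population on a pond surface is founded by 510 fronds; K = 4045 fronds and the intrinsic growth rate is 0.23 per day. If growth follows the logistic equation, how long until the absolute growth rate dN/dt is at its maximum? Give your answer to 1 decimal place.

Logistic growth is fastest at N = K/2 = 2022.5.
A = (K − N₀)/N₀ = 6.9314. Set K/(1 + A·e^(−rt)) = K/2 → A·e^(−rt) = 1.
e^(−0.23t) = 1/6.9314 = 0.144272, so t = ln(6.9314)/0.23 = 1.9361/0.23 = 8.4176.

8.4 days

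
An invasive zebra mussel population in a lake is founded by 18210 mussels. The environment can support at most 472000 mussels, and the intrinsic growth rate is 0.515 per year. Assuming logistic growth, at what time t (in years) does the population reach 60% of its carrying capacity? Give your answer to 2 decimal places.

A = (K − N₀)/N₀ = (472000 − 18210)/18210 = 24.92.
Solve 472000/(1 + 24.92·e^(−0.515t)) = 283200: 1 + 24.92·e^(−0.515t) = 1.6667, so e^(−0.515t) = 0.0267525.
−0.515·t = ln(0.0267525) = -3.6211, so t = 3.6211/0.515 = 7.0313.

7.03 years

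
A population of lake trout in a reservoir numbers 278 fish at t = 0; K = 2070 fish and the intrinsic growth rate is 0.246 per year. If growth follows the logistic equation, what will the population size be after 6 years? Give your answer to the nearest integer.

A = (K − N₀)/N₀ = (2070 − 278)/278 = 6.446.
N(t) = K/(1 + A·e^(−rt)) = 2070/(1 + 6.446×e^(−0.246×6)).
e^(−1.476) = 0.22855; denominator = 1 + 6.446×0.22855 = 2.4732.
N = 2070/2.4732 = 836.958.

837 fish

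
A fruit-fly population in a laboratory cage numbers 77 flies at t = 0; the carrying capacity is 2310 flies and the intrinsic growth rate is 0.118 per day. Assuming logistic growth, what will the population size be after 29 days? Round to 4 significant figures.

1187 flies

A = (K − N₀)/N₀ = (2310 − 77)/77 = 29.
N(t) = K/(1 + A·e^(−rt)) = 2310/(1 + 29×e^(−0.118×29)).
e^(−3.422) = 0.032647; denominator = 1 + 29×0.032647 = 1.9468.
N = 2310/1.9468 = 1186.58.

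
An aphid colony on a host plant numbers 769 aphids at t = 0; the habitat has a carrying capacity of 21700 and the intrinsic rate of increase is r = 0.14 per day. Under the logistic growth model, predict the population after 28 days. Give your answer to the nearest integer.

A = (K − N₀)/N₀ = (21700 − 769)/769 = 27.218.
N(t) = K/(1 + A·e^(−rt)) = 21700/(1 + 27.218×e^(−0.14×28)).
e^(−3.92) = 0.019841; denominator = 1 + 27.218×0.019841 = 1.54.
N = 21700/1.54 = 14090.5.

14091 aphids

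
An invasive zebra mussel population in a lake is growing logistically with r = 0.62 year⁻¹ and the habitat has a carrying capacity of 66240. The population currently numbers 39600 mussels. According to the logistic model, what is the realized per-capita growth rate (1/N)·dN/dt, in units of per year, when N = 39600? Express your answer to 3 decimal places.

(1/N)·dN/dt = r(1 − N/K) = 0.62 × (1 − 39600/66240).
= 0.62 × 0.40217 = 0.24935.

0.249 per year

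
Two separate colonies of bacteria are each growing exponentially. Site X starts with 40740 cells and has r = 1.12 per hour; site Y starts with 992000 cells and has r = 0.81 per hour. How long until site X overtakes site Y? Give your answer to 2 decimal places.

Set 40740·e^(1.12t) = 992000·e^(0.81t).
e^((1.12 − 0.81)t) = 992000/40740 → e^(0.31·t) = 24.35.
0.31·t = ln(24.35) = 3.1925, so t = 3.1925/0.31 = 10.298.

10.30 hours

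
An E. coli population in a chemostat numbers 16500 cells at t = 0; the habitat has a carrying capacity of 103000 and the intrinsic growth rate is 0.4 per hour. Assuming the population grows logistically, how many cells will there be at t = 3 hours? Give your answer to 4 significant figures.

A = (K − N₀)/N₀ = (103000 − 16500)/16500 = 5.2424.
N(t) = K/(1 + A·e^(−rt)) = 103000/(1 + 5.2424×e^(−0.4×3)).
e^(−1.2) = 0.30119; denominator = 1 + 5.2424×0.30119 = 2.579.
N = 103000/2.579 = 39938.1.

39940 cells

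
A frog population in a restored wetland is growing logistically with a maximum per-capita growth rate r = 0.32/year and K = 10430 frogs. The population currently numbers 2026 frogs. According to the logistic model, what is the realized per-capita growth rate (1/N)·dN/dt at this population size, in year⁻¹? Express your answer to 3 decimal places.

0.258 per year

(1/N)·dN/dt = r(1 − N/K) = 0.32 × (1 − 2026/10430).
= 0.32 × 0.80575 = 0.25784.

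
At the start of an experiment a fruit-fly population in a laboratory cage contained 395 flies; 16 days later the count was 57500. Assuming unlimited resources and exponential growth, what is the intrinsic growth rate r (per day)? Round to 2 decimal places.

From N(t) = N₀·e^(rt): e^(r·16) = 57500/395 = 145.57.
r·16 = ln(145.57) = 4.9807, so r = 4.9807/16 = 0.31129.

0.31 per day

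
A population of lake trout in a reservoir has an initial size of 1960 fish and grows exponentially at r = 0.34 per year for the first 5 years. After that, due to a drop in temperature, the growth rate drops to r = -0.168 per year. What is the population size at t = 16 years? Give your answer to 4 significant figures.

1690 fish

Phase 1: N(5) = 1960·e^(0.34×5) = 1960·e^1.7 = 10728.9.
Phase 2 runs for 16 − 5 = 11 years at r = -0.168.
N(16) = 10728.9·e^(-0.168×11) = 10728.9·e^-1.848 = 1690.36.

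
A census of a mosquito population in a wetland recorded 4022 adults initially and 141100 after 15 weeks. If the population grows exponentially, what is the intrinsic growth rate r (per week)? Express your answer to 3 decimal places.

0.237 per week

From N(t) = N₀·e^(rt): e^(r·15) = 141100/4022 = 35.082.
r·15 = ln(35.082) = 3.5577, so r = 3.5577/15 = 0.23718.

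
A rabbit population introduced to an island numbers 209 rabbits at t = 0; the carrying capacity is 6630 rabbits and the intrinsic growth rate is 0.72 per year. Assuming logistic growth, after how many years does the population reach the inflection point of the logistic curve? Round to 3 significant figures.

Logistic growth is fastest at N = K/2 = 3315.
A = (K − N₀)/N₀ = 30.722. Set K/(1 + A·e^(−rt)) = K/2 → A·e^(−rt) = 1.
e^(−0.72t) = 1/30.722 = 0.0325494, so t = ln(30.722)/0.72 = 3.425/0.72 = 4.7569.

4.76 years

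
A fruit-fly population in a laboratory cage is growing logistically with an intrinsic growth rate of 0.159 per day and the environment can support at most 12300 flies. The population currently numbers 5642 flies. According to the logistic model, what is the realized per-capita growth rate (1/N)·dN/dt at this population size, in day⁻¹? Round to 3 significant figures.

(1/N)·dN/dt = r(1 − N/K) = 0.159 × (1 − 5642/12300).
= 0.159 × 0.5413 = 0.086067.

0.0861 per day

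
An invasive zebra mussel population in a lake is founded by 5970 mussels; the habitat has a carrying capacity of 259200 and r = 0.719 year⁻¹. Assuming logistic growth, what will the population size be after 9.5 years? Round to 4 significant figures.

247800 mussels

A = (K − N₀)/N₀ = (259200 − 5970)/5970 = 42.417.
N(t) = K/(1 + A·e^(−rt)) = 259200/(1 + 42.417×e^(−0.719×9.5)).
e^(−6.83) = 0.0010803; denominator = 1 + 42.417×0.0010803 = 1.0458.
N = 259200/1.0458 = 247843.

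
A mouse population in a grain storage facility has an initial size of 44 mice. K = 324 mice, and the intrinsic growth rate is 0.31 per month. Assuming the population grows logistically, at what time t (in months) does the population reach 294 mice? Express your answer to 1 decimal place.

A = (K − N₀)/N₀ = (324 − 44)/44 = 6.3636.
Solve 324/(1 + 6.3636·e^(−0.31t)) = 294: 1 + 6.3636·e^(−0.31t) = 1.102, so e^(−0.31t) = 0.016035.
−0.31·t = ln(0.016035) = -4.133, so t = 4.133/0.31 = 13.332.

13.3 months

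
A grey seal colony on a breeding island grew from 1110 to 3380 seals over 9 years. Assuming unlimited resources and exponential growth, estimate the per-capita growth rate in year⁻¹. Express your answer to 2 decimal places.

0.12 per year

From N(t) = N₀·e^(rt): e^(r·9) = 3380/1110 = 3.045.
r·9 = ln(3.045) = 1.1135, so r = 1.1135/9 = 0.12372.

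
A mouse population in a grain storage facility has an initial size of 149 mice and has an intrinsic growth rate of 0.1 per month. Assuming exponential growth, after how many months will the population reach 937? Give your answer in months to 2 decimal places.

18.39 months

Set N₀·e^(rt) = 937: e^(0.1·t) = 937/149 = 6.2886.
0.1·t = ln(6.2886) = 1.8387, so t = 1.8387/0.1 = 18.387.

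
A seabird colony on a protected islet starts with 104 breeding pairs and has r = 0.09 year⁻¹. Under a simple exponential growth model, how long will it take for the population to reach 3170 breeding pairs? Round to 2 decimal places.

Set N₀·e^(rt) = 3170: e^(0.09·t) = 3170/104 = 30.481.
0.09·t = ln(30.481) = 3.4171, so t = 3.4171/0.09 = 37.968.

37.97 years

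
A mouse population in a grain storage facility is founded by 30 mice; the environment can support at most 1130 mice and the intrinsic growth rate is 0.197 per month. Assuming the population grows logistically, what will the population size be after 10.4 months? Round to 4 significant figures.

A = (K − N₀)/N₀ = (1130 − 30)/30 = 36.667.
N(t) = K/(1 + A·e^(−rt)) = 1130/(1 + 36.667×e^(−0.197×10.4)).
e^(−2.049) = 0.12889; denominator = 1 + 36.667×0.12889 = 5.7259.
N = 1130/5.7259 = 197.347.

197.3 mice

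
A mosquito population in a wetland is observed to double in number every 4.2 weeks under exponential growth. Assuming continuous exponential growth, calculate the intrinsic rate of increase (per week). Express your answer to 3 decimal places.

r = ln(2)/t_d = 0.6931/4.2 = 0.16504.

0.165 per week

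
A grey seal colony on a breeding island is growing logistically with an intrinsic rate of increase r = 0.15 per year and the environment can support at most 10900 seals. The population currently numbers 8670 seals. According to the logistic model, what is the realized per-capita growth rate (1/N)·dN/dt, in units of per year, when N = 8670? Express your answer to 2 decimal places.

0.03 per year

(1/N)·dN/dt = r(1 − N/K) = 0.15 × (1 − 8670/10900).
= 0.15 × 0.20459 = 0.030688.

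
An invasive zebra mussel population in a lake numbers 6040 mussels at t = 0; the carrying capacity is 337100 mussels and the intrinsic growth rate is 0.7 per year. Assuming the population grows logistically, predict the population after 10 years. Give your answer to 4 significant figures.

321100 mussels

A = (K − N₀)/N₀ = (337100 − 6040)/6040 = 54.811.
N(t) = K/(1 + A·e^(−rt)) = 337100/(1 + 54.811×e^(−0.7×10)).
e^(−7) = 0.00091188; denominator = 1 + 54.811×0.00091188 = 1.05.
N = 337100/1.05 = 321053.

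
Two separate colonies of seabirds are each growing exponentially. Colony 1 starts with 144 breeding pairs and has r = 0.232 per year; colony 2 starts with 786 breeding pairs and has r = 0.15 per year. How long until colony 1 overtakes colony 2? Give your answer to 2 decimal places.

Set 144·e^(0.232t) = 786·e^(0.15t).
e^((0.232 − 0.15)t) = 786/144 → e^(0.082·t) = 5.4583.
0.082·t = ln(5.4583) = 1.6971, so t = 1.6971/0.082 = 20.697.

20.70 years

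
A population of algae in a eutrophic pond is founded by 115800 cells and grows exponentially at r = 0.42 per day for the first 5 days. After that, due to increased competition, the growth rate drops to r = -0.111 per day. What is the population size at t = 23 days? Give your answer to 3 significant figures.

Phase 1: N(5) = 115800·e^(0.42×5) = 115800·e^2.1 = 945642.
Phase 2 runs for 23 − 5 = 18 days at r = -0.111.
N(23) = 945642·e^(-0.111×18) = 945642·e^-1.998 = 128235.

128000 cells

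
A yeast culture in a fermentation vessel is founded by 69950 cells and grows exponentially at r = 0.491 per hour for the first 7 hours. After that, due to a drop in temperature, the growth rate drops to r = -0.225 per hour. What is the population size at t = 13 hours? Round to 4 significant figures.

563800 cells

Phase 1: N(7) = 69950·e^(0.491×7) = 69950·e^3.437 = 2.174993×10^6.
Phase 2 runs for 13 − 7 = 6 hours at r = -0.225.
N(13) = 2.174993×10^6·e^(-0.225×6) = 2.174993×10^6·e^-1.35 = 563846.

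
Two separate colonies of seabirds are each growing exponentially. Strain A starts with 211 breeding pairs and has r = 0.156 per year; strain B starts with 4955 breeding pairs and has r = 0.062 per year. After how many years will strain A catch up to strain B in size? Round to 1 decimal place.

33.6 years

Set 211·e^(0.156t) = 4955·e^(0.062t).
e^((0.156 − 0.062)t) = 4955/211 → e^(0.094·t) = 23.483.
0.094·t = ln(23.483) = 3.1563, so t = 3.1563/0.094 = 33.578.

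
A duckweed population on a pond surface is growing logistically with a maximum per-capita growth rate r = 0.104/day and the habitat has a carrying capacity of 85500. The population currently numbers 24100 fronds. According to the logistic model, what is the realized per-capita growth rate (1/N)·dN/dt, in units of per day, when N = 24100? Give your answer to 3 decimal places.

0.075 per day

(1/N)·dN/dt = r(1 − N/K) = 0.104 × (1 − 24100/85500).
= 0.104 × 0.71813 = 0.074685.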